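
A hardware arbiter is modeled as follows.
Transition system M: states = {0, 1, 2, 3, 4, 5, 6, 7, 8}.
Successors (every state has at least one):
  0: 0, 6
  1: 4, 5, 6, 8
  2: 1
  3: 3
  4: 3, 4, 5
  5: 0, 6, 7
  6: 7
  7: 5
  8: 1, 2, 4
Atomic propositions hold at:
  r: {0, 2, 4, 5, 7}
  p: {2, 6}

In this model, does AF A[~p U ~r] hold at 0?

No

Sat(~p) = {0, 1, 3, 4, 5, 7, 8}
Sat(~r) = {1, 3, 6, 8}
A[~p U ~r]: least fixpoint, start Z0 = Sat(~r) = {1, 3, 6, 8}, add states in Sat(~p) with every successor in Z. Already a fixed point.
Sat(A[~p U ~r]) = {1, 3, 6, 8}
AF A[~p U ~r]: least fixpoint, start Z0 = {1, 3, 6, 8}, add states with every successor in Z. Z1 = {1, 2, 3, 6, 8}; fixed.
Sat(AF A[~p U ~r]) = {1, 2, 3, 6, 8}
0 ∉ Sat(AF A[~p U ~r]) = {1, 2, 3, 6, 8}, so the formula does not hold at 0.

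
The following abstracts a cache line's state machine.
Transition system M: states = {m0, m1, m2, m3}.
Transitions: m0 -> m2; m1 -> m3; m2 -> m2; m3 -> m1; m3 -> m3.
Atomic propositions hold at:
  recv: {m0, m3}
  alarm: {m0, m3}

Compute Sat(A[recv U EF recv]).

{m0, m1, m3}

EF recv: least fixpoint, start Z0 = {m0, m3}, add states with some successor in Z. Z1 = {m0, m1, m3}; fixed.
Sat(EF recv) = {m0, m1, m3}
A[recv U EF recv]: least fixpoint, start Z0 = Sat(EF recv) = {m0, m1, m3}, add states in Sat(recv) with every successor in Z. Already a fixed point.
Sat(A[recv U EF recv]) = {m0, m1, m3}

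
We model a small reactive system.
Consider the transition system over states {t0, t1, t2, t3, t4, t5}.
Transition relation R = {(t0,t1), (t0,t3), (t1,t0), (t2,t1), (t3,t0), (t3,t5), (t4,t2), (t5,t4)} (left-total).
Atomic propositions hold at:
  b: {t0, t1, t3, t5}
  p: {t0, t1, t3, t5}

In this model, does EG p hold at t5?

No

EG p: greatest fixpoint, start Z0 = {t0, t1, t3, t5}, keep only states in Sat with some successor in Z. Z1 = {t0, t1, t3}; fixed.
Sat(EG p) = {t0, t1, t3}
t5 ∉ Sat(EG p) = {t0, t1, t3}, so the formula does not hold at t5.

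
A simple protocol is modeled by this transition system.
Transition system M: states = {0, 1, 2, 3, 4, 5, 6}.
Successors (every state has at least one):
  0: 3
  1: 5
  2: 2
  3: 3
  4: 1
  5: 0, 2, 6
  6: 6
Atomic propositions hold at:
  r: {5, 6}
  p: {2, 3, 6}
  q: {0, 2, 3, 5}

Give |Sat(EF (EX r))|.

Sat(EX r) = {s : some successor in {5, 6}} = {1, 5, 6}
EF (EX r): least fixpoint, start Z0 = {1, 5, 6}, add states with some successor in Z. Z1 = {1, 4, 5, 6}; fixed.
Sat(EF (EX r)) = {1, 4, 5, 6}
|Sat(EF (EX r))| = |{1, 4, 5, 6}| = 4.

4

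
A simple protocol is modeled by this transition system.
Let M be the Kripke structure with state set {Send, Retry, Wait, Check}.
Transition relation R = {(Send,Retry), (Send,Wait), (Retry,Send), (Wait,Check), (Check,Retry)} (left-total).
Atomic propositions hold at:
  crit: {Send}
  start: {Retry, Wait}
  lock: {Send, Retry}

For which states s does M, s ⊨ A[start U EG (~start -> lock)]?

Sat(~start) = {Send, Check}
Sat(~start -> lock) = {Send, Retry, Wait}
EG (~start -> lock): greatest fixpoint, start Z0 = {Send, Retry, Wait}, keep only states in Sat with some successor in Z. Z1 = {Send, Retry}; fixed.
Sat(EG (~start -> lock)) = {Send, Retry}
A[start U EG (~start -> lock)]: least fixpoint, start Z0 = Sat(EG (~start -> lock)) = {Send, Retry}, add states in Sat(start) with every successor in Z. Already a fixed point.
Sat(A[start U EG (~start -> lock)]) = {Send, Retry}

{Send, Retry}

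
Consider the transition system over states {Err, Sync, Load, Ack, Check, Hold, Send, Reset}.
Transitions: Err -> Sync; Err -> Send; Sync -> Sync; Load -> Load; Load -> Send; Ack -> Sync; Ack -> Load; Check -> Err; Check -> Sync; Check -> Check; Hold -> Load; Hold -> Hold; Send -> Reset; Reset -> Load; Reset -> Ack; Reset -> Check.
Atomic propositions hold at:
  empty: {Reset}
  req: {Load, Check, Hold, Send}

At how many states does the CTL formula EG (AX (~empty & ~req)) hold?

Sat(~empty) = {Err, Sync, Load, Ack, Check, Hold, Send}
Sat(~req) = {Err, Sync, Ack, Reset}
Sat(~empty & ~req) = {Err, Sync, Ack}
Sat(AX (~empty & ~req)) = {s : every successor in {Err, Sync, Ack}} = {Sync}
EG (AX (~empty & ~req)): greatest fixpoint, start Z0 = {Sync}, keep only states in Sat with some successor in Z. Already a fixed point.
Sat(EG (AX (~empty & ~req))) = {Sync}
|Sat(EG (AX (~empty & ~req)))| = |{Sync}| = 1.

1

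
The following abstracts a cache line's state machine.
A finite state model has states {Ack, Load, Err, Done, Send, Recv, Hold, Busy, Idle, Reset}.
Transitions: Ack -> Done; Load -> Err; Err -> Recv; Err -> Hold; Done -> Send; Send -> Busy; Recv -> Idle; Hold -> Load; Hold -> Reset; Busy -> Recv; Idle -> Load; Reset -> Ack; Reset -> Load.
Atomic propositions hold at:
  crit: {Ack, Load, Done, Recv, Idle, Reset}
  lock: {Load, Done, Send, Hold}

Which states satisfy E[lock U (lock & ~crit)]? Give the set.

{Done, Send, Hold}

Sat(~crit) = {Err, Send, Hold, Busy}
Sat(lock & ~crit) = {Send, Hold}
E[lock U (lock & ~crit)]: least fixpoint, start Z0 = Sat((lock & ~crit)) = {Send, Hold}, add states in Sat(lock) with some successor in Z. Z1 = {Done, Send, Hold}; fixed.
Sat(E[lock U (lock & ~crit)]) = {Done, Send, Hold}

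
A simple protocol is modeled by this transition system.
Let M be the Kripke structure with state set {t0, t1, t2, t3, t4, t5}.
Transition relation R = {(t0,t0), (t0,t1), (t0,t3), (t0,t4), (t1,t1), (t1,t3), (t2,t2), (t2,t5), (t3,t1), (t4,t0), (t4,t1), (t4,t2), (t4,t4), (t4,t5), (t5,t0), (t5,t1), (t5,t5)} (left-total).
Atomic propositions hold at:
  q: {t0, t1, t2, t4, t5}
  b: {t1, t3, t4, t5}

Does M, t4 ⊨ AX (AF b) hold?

No

AF b: least fixpoint, start Z0 = {t1, t3, t4, t5}, add states with every successor in Z. Already a fixed point.
Sat(AF b) = {t1, t3, t4, t5}
Sat(AX (AF b)) = {s : every successor in {t1, t3, t4, t5}} = {t1, t3}
t4 ∉ Sat(AX (AF b)) = {t1, t3}, so the formula does not hold at t4.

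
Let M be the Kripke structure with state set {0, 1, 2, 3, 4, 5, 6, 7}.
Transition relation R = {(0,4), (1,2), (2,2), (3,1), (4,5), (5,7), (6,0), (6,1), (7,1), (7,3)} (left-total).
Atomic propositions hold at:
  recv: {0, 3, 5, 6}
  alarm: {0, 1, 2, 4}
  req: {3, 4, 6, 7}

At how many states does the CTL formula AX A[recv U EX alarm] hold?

Sat(EX alarm) = {s : some successor in {0, 1, 2, 4}} = {0, 1, 2, 3, 6, 7}
A[recv U EX alarm]: least fixpoint, start Z0 = Sat(EX alarm) = {0, 1, 2, 3, 6, 7}, add states in Sat(recv) with every successor in Z. Z1 = {0, 1, 2, 3, 5, 6, 7}; fixed.
Sat(A[recv U EX alarm]) = {0, 1, 2, 3, 5, 6, 7}
Sat(AX A[recv U EX alarm]) = {s : every successor in {0, 1, 2, 3, 5, 6, 7}} = {1, 2, 3, 4, 5, 6, 7}
|Sat(AX A[recv U EX alarm])| = |{1, 2, 3, 4, 5, 6, 7}| = 7.

7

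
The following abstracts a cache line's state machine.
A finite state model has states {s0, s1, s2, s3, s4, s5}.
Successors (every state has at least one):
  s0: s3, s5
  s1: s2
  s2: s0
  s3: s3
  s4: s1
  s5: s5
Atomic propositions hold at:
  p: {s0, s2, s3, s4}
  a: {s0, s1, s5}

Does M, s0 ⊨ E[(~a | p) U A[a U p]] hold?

Sat(~a) = {s2, s3, s4}
Sat(~a | p) = {s0, s2, s3, s4}
A[a U p]: least fixpoint, start Z0 = Sat(p) = {s0, s2, s3, s4}, add states in Sat(a) with every successor in Z. Z1 = {s0, s1, s2, s3, s4}; fixed.
Sat(A[a U p]) = {s0, s1, s2, s3, s4}
E[(~a | p) U A[a U p]]: least fixpoint, start Z0 = Sat(A[a U p]) = {s0, s1, s2, s3, s4}, add states in Sat(~a | p) with some successor in Z. Already a fixed point.
Sat(E[(~a | p) U A[a U p]]) = {s0, s1, s2, s3, s4}
s0 ∈ Sat(E[(~a | p) U A[a U p]]) = {s0, s1, s2, s3, s4}, so the formula holds at s0.

Yes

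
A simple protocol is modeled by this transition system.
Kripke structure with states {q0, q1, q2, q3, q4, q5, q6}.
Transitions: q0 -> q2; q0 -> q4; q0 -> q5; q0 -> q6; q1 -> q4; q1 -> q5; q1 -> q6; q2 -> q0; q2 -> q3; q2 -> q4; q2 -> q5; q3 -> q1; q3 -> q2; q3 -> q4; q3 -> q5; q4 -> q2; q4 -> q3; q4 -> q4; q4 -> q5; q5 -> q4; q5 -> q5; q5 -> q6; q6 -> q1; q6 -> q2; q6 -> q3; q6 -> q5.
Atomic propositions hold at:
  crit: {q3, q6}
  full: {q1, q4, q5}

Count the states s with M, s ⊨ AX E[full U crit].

2

E[full U crit]: least fixpoint, start Z0 = Sat(crit) = {q3, q6}, add states in Sat(full) with some successor in Z. Z1 = {q1, q3, q4, q5, q6}; fixed.
Sat(E[full U crit]) = {q1, q3, q4, q5, q6}
Sat(AX E[full U crit]) = {s : every successor in {q1, q3, q4, q5, q6}} = {q1, q5}
|Sat(AX E[full U crit])| = |{q1, q5}| = 2.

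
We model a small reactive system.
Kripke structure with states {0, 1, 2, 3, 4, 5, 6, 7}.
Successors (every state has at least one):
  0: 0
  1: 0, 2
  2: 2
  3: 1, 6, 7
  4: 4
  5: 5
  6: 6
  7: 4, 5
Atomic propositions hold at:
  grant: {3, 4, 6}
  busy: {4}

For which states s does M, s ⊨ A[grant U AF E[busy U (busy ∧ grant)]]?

Sat(busy ∧ grant) = {4}
E[busy U (busy ∧ grant)]: least fixpoint, start Z0 = Sat((busy ∧ grant)) = {4}, add states in Sat(busy) with some successor in Z. Already a fixed point.
Sat(E[busy U (busy ∧ grant)]) = {4}
AF E[busy U (busy ∧ grant)]: least fixpoint, start Z0 = {4}, add states with every successor in Z. Already a fixed point.
Sat(AF E[busy U (busy ∧ grant)]) = {4}
A[grant U AF E[busy U (busy ∧ grant)]]: least fixpoint, start Z0 = Sat(AF E[busy U (busy ∧ grant)]) = {4}, add states in Sat(grant) with every successor in Z. Already a fixed point.
Sat(A[grant U AF E[busy U (busy ∧ grant)]]) = {4}

{4}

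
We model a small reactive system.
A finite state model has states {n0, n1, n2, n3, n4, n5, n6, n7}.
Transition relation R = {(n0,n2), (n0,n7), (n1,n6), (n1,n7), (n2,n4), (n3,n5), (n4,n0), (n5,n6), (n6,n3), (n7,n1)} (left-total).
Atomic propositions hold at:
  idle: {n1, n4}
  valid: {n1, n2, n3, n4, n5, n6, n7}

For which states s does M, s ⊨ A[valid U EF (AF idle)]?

{n0, n1, n2, n4, n7}

AF idle: least fixpoint, start Z0 = {n1, n4}, add states with every successor in Z. Z1 = {n1, n2, n4, n7}; Z2 = {n0, n1, n2, n4, n7}; fixed.
Sat(AF idle) = {n0, n1, n2, n4, n7}
EF (AF idle): least fixpoint, start Z0 = {n0, n1, n2, n4, n7}, add states with some successor in Z. Already a fixed point.
Sat(EF (AF idle)) = {n0, n1, n2, n4, n7}
A[valid U EF (AF idle)]: least fixpoint, start Z0 = Sat(EF (AF idle)) = {n0, n1, n2, n4, n7}, add states in Sat(valid) with every successor in Z. Already a fixed point.
Sat(A[valid U EF (AF idle)]) = {n0, n1, n2, n4, n7}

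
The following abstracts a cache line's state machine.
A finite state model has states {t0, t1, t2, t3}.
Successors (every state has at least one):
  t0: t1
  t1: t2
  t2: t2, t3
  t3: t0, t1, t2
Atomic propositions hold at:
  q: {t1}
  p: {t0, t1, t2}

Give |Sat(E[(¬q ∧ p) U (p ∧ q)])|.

2

Sat(¬q) = {t0, t2, t3}
Sat(¬q ∧ p) = {t0, t2}
Sat(p ∧ q) = {t1}
E[(¬q ∧ p) U (p ∧ q)]: least fixpoint, start Z0 = Sat((p ∧ q)) = {t1}, add states in Sat(¬q ∧ p) with some successor in Z. Z1 = {t0, t1}; fixed.
Sat(E[(¬q ∧ p) U (p ∧ q)]) = {t0, t1}
|Sat(E[(¬q ∧ p) U (p ∧ q)])| = |{t0, t1}| = 2.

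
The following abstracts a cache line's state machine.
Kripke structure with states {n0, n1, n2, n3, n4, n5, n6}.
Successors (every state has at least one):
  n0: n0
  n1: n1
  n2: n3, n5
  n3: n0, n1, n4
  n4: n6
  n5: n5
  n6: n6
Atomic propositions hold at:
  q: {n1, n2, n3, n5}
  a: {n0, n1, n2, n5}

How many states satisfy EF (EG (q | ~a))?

6

Sat(~a) = {n3, n4, n6}
Sat(q | ~a) = {n1, n2, n3, n4, n5, n6}
EG (q | ~a): greatest fixpoint, start Z0 = {n1, n2, n3, n4, n5, n6}, keep only states in Sat with some successor in Z. Already a fixed point.
Sat(EG (q | ~a)) = {n1, n2, n3, n4, n5, n6}
EF (EG (q | ~a)): least fixpoint, start Z0 = {n1, n2, n3, n4, n5, n6}, add states with some successor in Z. Already a fixed point.
Sat(EF (EG (q | ~a))) = {n1, n2, n3, n4, n5, n6}
|Sat(EF (EG (q | ~a)))| = |{n1, n2, n3, n4, n5, n6}| = 6.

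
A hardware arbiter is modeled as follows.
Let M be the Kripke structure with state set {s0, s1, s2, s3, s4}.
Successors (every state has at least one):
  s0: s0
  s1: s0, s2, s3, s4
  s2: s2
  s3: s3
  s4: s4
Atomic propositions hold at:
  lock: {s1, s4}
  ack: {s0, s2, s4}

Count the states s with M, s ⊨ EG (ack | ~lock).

Sat(~lock) = {s0, s2, s3}
Sat(ack | ~lock) = {s0, s2, s3, s4}
EG (ack | ~lock): greatest fixpoint, start Z0 = {s0, s2, s3, s4}, keep only states in Sat with some successor in Z. Already a fixed point.
Sat(EG (ack | ~lock)) = {s0, s2, s3, s4}
|Sat(EG (ack | ~lock))| = |{s0, s2, s3, s4}| = 4.

4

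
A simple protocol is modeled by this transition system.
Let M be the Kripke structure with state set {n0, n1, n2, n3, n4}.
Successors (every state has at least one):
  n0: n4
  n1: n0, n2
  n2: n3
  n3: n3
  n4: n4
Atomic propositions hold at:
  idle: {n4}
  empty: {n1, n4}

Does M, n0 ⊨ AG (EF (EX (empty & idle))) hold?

Sat(empty & idle) = {n4}
Sat(EX (empty & idle)) = {s : some successor in {n4}} = {n0, n4}
EF (EX (empty & idle)): least fixpoint, start Z0 = {n0, n4}, add states with some successor in Z. Z1 = {n0, n1, n4}; fixed.
Sat(EF (EX (empty & idle))) = {n0, n1, n4}
AG (EF (EX (empty & idle))): greatest fixpoint, start Z0 = {n0, n1, n4}, keep only states in Sat with every successor in Z. Z1 = {n0, n4}; fixed.
Sat(AG (EF (EX (empty & idle)))) = {n0, n4}
n0 ∈ Sat(AG (EF (EX (empty & idle)))) = {n0, n4}, so the formula holds at n0.

Yes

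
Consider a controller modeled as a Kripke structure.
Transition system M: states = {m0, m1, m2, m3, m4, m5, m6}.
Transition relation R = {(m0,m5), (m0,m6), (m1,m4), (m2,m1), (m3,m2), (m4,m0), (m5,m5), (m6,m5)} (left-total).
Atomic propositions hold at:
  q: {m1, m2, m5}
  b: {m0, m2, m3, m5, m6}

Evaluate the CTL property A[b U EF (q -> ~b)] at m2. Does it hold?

Sat(~b) = {m1, m4}
Sat(q -> ~b) = {m0, m1, m3, m4, m6}
EF (q -> ~b): least fixpoint, start Z0 = {m0, m1, m3, m4, m6}, add states with some successor in Z. Z1 = {m0, m1, m2, m3, m4, m6}; fixed.
Sat(EF (q -> ~b)) = {m0, m1, m2, m3, m4, m6}
A[b U EF (q -> ~b)]: least fixpoint, start Z0 = Sat(EF (q -> ~b)) = {m0, m1, m2, m3, m4, m6}, add states in Sat(b) with every successor in Z. Already a fixed point.
Sat(A[b U EF (q -> ~b)]) = {m0, m1, m2, m3, m4, m6}
m2 ∈ Sat(A[b U EF (q -> ~b)]) = {m0, m1, m2, m3, m4, m6}, so the formula holds at m2.

Yes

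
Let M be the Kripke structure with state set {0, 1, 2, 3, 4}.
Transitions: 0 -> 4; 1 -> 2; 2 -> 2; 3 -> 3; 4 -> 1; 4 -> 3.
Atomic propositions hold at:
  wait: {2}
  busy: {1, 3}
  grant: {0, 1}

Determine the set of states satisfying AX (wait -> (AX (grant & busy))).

{0, 3, 4}

Sat(grant & busy) = {1}
Sat(AX (grant & busy)) = {s : every successor in {1}} = ∅
Sat(wait -> (AX (grant & busy))) = {0, 1, 3, 4}
Sat(AX (wait -> (AX (grant & busy)))) = {s : every successor in {0, 1, 3, 4}} = {0, 3, 4}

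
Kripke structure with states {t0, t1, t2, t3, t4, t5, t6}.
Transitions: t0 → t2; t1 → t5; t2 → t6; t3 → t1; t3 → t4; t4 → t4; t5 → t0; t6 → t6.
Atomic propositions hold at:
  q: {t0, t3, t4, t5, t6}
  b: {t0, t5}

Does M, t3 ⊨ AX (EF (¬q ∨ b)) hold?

No

Sat(¬q) = {t1, t2}
Sat(¬q ∨ b) = {t0, t1, t2, t5}
EF (¬q ∨ b): least fixpoint, start Z0 = {t0, t1, t2, t5}, add states with some successor in Z. Z1 = {t0, t1, t2, t3, t5}; fixed.
Sat(EF (¬q ∨ b)) = {t0, t1, t2, t3, t5}
Sat(AX (EF (¬q ∨ b))) = {s : every successor in {t0, t1, t2, t3, t5}} = {t0, t1, t5}
t3 ∉ Sat(AX (EF (¬q ∨ b))) = {t0, t1, t5}, so the formula does not hold at t3.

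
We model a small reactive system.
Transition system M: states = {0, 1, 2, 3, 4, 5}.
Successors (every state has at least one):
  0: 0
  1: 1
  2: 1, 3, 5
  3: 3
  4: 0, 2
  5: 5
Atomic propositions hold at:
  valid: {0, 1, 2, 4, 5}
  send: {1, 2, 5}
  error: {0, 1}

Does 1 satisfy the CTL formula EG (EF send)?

EF send: least fixpoint, start Z0 = {1, 2, 5}, add states with some successor in Z. Z1 = {1, 2, 4, 5}; fixed.
Sat(EF send) = {1, 2, 4, 5}
EG (EF send): greatest fixpoint, start Z0 = {1, 2, 4, 5}, keep only states in Sat with some successor in Z. Already a fixed point.
Sat(EG (EF send)) = {1, 2, 4, 5}
1 ∈ Sat(EG (EF send)) = {1, 2, 4, 5}, so the formula holds at 1.

Yes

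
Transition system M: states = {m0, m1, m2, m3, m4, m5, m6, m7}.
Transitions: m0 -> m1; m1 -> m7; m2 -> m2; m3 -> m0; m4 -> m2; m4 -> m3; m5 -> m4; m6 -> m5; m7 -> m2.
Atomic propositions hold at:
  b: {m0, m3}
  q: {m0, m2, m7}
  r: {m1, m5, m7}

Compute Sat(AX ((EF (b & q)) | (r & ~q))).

{m0, m3, m5, m6}

Sat(b & q) = {m0}
EF (b & q): least fixpoint, start Z0 = {m0}, add states with some successor in Z. Z1 = {m0, m3}; Z2 = {m0, m3, m4}; Z3 = {m0, m3, m4, m5}; Z4 = {m0, m3, m4, m5, m6}; fixed.
Sat(EF (b & q)) = {m0, m3, m4, m5, m6}
Sat(~q) = {m1, m3, m4, m5, m6}
Sat(r & ~q) = {m1, m5}
Sat((EF (b & q)) | (r & ~q)) = {m0, m1, m3, m4, m5, m6}
Sat(AX ((EF (b & q)) | (r & ~q))) = {s : every successor in {m0, m1, m3, m4, m5, m6}} = {m0, m3, m5, m6}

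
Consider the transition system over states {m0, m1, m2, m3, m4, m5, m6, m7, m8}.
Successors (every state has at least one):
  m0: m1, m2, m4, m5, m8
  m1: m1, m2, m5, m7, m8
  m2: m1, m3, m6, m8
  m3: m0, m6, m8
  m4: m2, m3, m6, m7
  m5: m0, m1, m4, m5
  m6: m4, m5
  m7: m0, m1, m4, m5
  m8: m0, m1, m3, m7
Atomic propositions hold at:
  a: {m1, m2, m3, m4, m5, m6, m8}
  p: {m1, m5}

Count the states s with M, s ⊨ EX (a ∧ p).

Sat(a ∧ p) = {m1, m5}
Sat(EX (a ∧ p)) = {s : some successor in {m1, m5}} = {m0, m1, m2, m5, m6, m7, m8}
|Sat(EX (a ∧ p))| = |{m0, m1, m2, m5, m6, m7, m8}| = 7.

7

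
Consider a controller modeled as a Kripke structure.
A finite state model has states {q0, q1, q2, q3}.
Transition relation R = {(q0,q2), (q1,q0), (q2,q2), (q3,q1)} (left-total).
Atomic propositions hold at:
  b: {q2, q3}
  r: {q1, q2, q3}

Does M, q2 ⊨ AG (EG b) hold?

EG b: greatest fixpoint, start Z0 = {q2, q3}, keep only states in Sat with some successor in Z. Z1 = {q2}; fixed.
Sat(EG b) = {q2}
AG (EG b): greatest fixpoint, start Z0 = {q2}, keep only states in Sat with every successor in Z. Already a fixed point.
Sat(AG (EG b)) = {q2}
q2 ∈ Sat(AG (EG b)) = {q2}, so the formula holds at q2.

Yes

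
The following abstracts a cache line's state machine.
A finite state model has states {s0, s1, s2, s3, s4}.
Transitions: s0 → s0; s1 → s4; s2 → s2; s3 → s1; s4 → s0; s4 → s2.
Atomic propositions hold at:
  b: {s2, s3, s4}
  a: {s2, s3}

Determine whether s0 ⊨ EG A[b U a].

A[b U a]: least fixpoint, start Z0 = Sat(a) = {s2, s3}, add states in Sat(b) with every successor in Z. Already a fixed point.
Sat(A[b U a]) = {s2, s3}
EG A[b U a]: greatest fixpoint, start Z0 = {s2, s3}, keep only states in Sat with some successor in Z. Z1 = {s2}; fixed.
Sat(EG A[b U a]) = {s2}
s0 ∉ Sat(EG A[b U a]) = {s2}, so the formula does not hold at s0.

No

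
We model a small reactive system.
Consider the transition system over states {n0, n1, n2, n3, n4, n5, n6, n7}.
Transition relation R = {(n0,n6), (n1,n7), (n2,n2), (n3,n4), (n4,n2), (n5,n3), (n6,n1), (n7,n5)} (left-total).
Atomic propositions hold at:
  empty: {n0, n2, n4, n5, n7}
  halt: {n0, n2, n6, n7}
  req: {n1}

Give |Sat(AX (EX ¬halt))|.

4

Sat(¬halt) = {n1, n3, n4, n5}
Sat(EX ¬halt) = {s : some successor in {n1, n3, n4, n5}} = {n3, n5, n6, n7}
Sat(AX (EX ¬halt)) = {s : every successor in {n3, n5, n6, n7}} = {n0, n1, n5, n7}
|Sat(AX (EX ¬halt))| = |{n0, n1, n5, n7}| = 4.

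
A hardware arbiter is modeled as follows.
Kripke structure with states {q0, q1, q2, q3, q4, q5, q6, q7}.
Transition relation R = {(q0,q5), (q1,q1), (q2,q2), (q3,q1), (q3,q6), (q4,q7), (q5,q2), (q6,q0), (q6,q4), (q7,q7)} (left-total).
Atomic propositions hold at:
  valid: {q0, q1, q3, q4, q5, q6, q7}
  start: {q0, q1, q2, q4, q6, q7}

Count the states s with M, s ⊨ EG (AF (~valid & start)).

Sat(~valid) = {q2}
Sat(~valid & start) = {q2}
AF (~valid & start): least fixpoint, start Z0 = {q2}, add states with every successor in Z. Z1 = {q2, q5}; Z2 = {q0, q2, q5}; fixed.
Sat(AF (~valid & start)) = {q0, q2, q5}
EG (AF (~valid & start)): greatest fixpoint, start Z0 = {q0, q2, q5}, keep only states in Sat with some successor in Z. Already a fixed point.
Sat(EG (AF (~valid & start))) = {q0, q2, q5}
|Sat(EG (AF (~valid & start)))| = |{q0, q2, q5}| = 3.

3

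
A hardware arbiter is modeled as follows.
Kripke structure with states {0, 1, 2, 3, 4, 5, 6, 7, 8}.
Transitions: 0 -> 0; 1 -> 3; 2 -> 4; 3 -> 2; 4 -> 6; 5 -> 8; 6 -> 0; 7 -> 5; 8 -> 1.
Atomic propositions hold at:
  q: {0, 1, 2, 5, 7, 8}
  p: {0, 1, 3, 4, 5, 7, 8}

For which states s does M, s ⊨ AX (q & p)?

Sat(q & p) = {0, 1, 5, 7, 8}
Sat(AX (q & p)) = {s : every successor in {0, 1, 5, 7, 8}} = {0, 5, 6, 7, 8}

{0, 5, 6, 7, 8}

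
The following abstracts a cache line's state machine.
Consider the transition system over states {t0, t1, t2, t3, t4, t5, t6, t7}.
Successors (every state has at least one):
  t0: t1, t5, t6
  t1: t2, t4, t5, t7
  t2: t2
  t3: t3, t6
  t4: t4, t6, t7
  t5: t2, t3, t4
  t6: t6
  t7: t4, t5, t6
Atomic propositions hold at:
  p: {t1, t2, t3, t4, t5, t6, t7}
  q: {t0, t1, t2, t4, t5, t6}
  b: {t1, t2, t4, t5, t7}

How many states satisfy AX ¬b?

2

Sat(¬b) = {t0, t3, t6}
Sat(AX ¬b) = {s : every successor in {t0, t3, t6}} = {t3, t6}
|Sat(AX ¬b)| = |{t3, t6}| = 2.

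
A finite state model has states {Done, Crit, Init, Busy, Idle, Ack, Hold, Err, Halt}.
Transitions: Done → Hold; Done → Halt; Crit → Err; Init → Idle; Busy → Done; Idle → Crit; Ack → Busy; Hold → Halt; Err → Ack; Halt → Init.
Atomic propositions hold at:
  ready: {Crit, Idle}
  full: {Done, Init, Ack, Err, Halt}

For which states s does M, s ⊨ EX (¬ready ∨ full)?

Sat(¬ready) = {Done, Init, Busy, Ack, Hold, Err, Halt}
Sat(¬ready ∨ full) = {Done, Init, Busy, Ack, Hold, Err, Halt}
Sat(EX (¬ready ∨ full)) = {s : some successor in {Done, Init, Busy, Ack, Hold, Err, Halt}} = {Done, Crit, Busy, Ack, Hold, Err, Halt}

{Done, Crit, Busy, Ack, Hold, Err, Halt}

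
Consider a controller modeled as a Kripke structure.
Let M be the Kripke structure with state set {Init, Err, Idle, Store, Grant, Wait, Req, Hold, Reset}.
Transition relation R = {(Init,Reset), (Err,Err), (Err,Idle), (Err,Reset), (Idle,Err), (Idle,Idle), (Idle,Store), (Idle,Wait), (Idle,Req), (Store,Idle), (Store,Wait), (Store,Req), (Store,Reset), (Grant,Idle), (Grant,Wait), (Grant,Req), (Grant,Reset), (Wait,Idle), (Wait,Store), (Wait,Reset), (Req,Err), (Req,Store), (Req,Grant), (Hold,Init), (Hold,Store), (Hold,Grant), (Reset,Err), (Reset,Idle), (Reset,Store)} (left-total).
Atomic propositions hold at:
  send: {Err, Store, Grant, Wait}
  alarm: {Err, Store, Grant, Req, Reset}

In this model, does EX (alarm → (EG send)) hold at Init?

EG send: greatest fixpoint, start Z0 = {Err, Store, Grant, Wait}, keep only states in Sat with some successor in Z. Already a fixed point.
Sat(EG send) = {Err, Store, Grant, Wait}
Sat(alarm → (EG send)) = {Init, Err, Idle, Store, Grant, Wait, Hold}
Sat(EX (alarm → (EG send))) = {s : some successor in {Init, Err, Idle, Store, Grant, Wait, Hold}} = {Err, Idle, Store, Grant, Wait, Req, Hold, Reset}
Init ∉ Sat(EX (alarm → (EG send))) = {Err, Idle, Store, Grant, Wait, Req, Hold, Reset}, so the formula does not hold at Init.

No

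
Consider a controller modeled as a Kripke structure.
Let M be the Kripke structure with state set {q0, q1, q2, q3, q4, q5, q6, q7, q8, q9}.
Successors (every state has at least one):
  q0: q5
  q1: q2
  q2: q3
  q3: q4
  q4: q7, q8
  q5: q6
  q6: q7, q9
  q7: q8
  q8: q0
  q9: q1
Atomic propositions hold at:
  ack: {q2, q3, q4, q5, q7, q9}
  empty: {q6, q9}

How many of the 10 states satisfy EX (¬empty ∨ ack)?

Sat(¬empty) = {q0, q1, q2, q3, q4, q5, q7, q8}
Sat(¬empty ∨ ack) = {q0, q1, q2, q3, q4, q5, q7, q8, q9}
Sat(EX (¬empty ∨ ack)) = {s : some successor in {q0, q1, q2, q3, q4, q5, q7, q8, q9}} = {q0, q1, q2, q3, q4, q6, q7, q8, q9}
|Sat(EX (¬empty ∨ ack))| = |{q0, q1, q2, q3, q4, q6, q7, q8, q9}| = 9.

9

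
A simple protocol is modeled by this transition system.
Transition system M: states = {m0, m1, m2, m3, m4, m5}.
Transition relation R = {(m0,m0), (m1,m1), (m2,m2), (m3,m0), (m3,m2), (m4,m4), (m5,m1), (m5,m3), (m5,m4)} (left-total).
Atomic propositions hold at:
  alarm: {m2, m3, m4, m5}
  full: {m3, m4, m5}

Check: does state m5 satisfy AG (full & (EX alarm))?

No

Sat(EX alarm) = {s : some successor in {m2, m3, m4, m5}} = {m2, m3, m4, m5}
Sat(full & (EX alarm)) = {m3, m4, m5}
AG (full & (EX alarm)): greatest fixpoint, start Z0 = {m3, m4, m5}, keep only states in Sat with every successor in Z. Z1 = {m4}; fixed.
Sat(AG (full & (EX alarm))) = {m4}
m5 ∉ Sat(AG (full & (EX alarm))) = {m4}, so the formula does not hold at m5.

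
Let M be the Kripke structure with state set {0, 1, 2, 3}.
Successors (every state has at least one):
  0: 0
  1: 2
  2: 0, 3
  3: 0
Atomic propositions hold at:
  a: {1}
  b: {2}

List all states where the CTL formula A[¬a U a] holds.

{1}

Sat(¬a) = {0, 2, 3}
A[¬a U a]: least fixpoint, start Z0 = Sat(a) = {1}, add states in Sat(¬a) with every successor in Z. Already a fixed point.
Sat(A[¬a U a]) = {1}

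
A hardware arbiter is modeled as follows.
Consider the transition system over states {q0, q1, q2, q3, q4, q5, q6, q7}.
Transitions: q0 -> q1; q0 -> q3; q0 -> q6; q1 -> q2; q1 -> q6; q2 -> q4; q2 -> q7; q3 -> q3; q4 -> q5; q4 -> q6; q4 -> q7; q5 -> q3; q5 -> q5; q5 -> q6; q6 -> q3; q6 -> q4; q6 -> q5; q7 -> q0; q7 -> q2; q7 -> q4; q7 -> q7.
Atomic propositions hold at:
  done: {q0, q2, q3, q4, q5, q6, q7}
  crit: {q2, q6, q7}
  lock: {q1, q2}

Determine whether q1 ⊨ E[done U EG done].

No

EG done: greatest fixpoint, start Z0 = {q0, q2, q3, q4, q5, q6, q7}, keep only states in Sat with some successor in Z. Already a fixed point.
Sat(EG done) = {q0, q2, q3, q4, q5, q6, q7}
E[done U EG done]: least fixpoint, start Z0 = Sat(EG done) = {q0, q2, q3, q4, q5, q6, q7}, add states in Sat(done) with some successor in Z. Already a fixed point.
Sat(E[done U EG done]) = {q0, q2, q3, q4, q5, q6, q7}
q1 ∉ Sat(E[done U EG done]) = {q0, q2, q3, q4, q5, q6, q7}, so the formula does not hold at q1.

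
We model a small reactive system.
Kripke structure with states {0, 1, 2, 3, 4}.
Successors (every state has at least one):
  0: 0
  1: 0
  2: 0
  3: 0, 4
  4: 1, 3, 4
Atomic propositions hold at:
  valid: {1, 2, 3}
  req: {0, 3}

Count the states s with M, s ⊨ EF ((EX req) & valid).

4

Sat(EX req) = {s : some successor in {0, 3}} = {0, 1, 2, 3, 4}
Sat((EX req) & valid) = {1, 2, 3}
EF ((EX req) & valid): least fixpoint, start Z0 = {1, 2, 3}, add states with some successor in Z. Z1 = {1, 2, 3, 4}; fixed.
Sat(EF ((EX req) & valid)) = {1, 2, 3, 4}
|Sat(EF ((EX req) & valid))| = |{1, 2, 3, 4}| = 4.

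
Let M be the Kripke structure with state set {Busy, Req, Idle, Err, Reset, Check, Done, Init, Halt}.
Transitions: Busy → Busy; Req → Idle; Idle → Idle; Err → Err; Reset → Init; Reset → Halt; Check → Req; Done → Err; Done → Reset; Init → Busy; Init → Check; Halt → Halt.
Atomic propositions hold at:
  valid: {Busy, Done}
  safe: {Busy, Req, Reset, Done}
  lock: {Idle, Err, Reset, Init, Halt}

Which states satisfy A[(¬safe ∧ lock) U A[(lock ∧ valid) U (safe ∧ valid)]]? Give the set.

{Busy, Done}

Sat(¬safe) = {Idle, Err, Check, Init, Halt}
Sat(¬safe ∧ lock) = {Idle, Err, Init, Halt}
Sat(lock ∧ valid) = ∅
Sat(safe ∧ valid) = {Busy, Done}
A[(lock ∧ valid) U (safe ∧ valid)]: least fixpoint, start Z0 = Sat((safe ∧ valid)) = {Busy, Done}, add states in Sat(lock ∧ valid) with every successor in Z. Already a fixed point.
Sat(A[(lock ∧ valid) U (safe ∧ valid)]) = {Busy, Done}
A[(¬safe ∧ lock) U A[(lock ∧ valid) U (safe ∧ valid)]]: least fixpoint, start Z0 = Sat(A[(lock ∧ valid) U (safe ∧ valid)]) = {Busy, Done}, add states in Sat(¬safe ∧ lock) with every successor in Z. Already a fixed point.
Sat(A[(¬safe ∧ lock) U A[(lock ∧ valid) U (safe ∧ valid)]]) = {Busy, Done}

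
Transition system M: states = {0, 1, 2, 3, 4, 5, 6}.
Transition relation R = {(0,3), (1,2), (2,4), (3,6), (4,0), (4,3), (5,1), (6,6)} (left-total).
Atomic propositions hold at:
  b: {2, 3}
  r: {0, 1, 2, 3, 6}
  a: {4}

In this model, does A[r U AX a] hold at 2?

Yes

Sat(AX a) = {s : every successor in {4}} = {2}
A[r U AX a]: least fixpoint, start Z0 = Sat(AX a) = {2}, add states in Sat(r) with every successor in Z. Z1 = {1, 2}; fixed.
Sat(A[r U AX a]) = {1, 2}
2 ∈ Sat(A[r U AX a]) = {1, 2}, so the formula holds at 2.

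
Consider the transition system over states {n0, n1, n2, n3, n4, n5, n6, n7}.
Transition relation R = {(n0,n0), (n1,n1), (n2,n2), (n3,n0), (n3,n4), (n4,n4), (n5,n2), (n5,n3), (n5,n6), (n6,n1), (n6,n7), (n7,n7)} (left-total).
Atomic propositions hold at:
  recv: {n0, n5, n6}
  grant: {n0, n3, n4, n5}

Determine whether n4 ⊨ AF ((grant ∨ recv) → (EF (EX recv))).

Sat(grant ∨ recv) = {n0, n3, n4, n5, n6}
Sat(EX recv) = {s : some successor in {n0, n5, n6}} = {n0, n3, n5}
EF (EX recv): least fixpoint, start Z0 = {n0, n3, n5}, add states with some successor in Z. Already a fixed point.
Sat(EF (EX recv)) = {n0, n3, n5}
Sat((grant ∨ recv) → (EF (EX recv))) = {n0, n1, n2, n3, n5, n7}
AF ((grant ∨ recv) → (EF (EX recv))): least fixpoint, start Z0 = {n0, n1, n2, n3, n5, n7}, add states with every successor in Z. Z1 = {n0, n1, n2, n3, n5, n6, n7}; fixed.
Sat(AF ((grant ∨ recv) → (EF (EX recv)))) = {n0, n1, n2, n3, n5, n6, n7}
n4 ∉ Sat(AF ((grant ∨ recv) → (EF (EX recv)))) = {n0, n1, n2, n3, n5, n6, n7}, so the formula does not hold at n4.

No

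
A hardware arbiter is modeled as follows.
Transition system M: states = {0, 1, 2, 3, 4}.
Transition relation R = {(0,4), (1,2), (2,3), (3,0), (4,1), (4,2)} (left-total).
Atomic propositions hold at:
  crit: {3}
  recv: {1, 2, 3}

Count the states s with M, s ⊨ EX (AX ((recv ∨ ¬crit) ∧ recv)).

Sat(¬crit) = {0, 1, 2, 4}
Sat(recv ∨ ¬crit) = {0, 1, 2, 3, 4}
Sat((recv ∨ ¬crit) ∧ recv) = {1, 2, 3}
Sat(AX ((recv ∨ ¬crit) ∧ recv)) = {s : every successor in {1, 2, 3}} = {1, 2, 4}
Sat(EX (AX ((recv ∨ ¬crit) ∧ recv))) = {s : some successor in {1, 2, 4}} = {0, 1, 4}
|Sat(EX (AX ((recv ∨ ¬crit) ∧ recv)))| = |{0, 1, 4}| = 3.

3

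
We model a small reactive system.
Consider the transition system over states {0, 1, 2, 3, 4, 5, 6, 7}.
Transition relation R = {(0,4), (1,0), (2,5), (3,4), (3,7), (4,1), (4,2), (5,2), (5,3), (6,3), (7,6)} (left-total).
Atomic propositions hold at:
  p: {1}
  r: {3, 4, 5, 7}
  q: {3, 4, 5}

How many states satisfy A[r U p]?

1

A[r U p]: least fixpoint, start Z0 = Sat(p) = {1}, add states in Sat(r) with every successor in Z. Already a fixed point.
Sat(A[r U p]) = {1}
|Sat(A[r U p])| = |{1}| = 1.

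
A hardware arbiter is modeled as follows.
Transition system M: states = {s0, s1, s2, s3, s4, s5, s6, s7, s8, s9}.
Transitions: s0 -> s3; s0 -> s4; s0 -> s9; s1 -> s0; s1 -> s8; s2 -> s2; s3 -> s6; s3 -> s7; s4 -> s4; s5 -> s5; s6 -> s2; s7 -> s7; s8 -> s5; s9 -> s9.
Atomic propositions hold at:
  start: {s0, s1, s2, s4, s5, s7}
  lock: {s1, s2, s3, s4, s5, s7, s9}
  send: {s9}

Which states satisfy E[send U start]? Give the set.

E[send U start]: least fixpoint, start Z0 = Sat(start) = {s0, s1, s2, s4, s5, s7}, add states in Sat(send) with some successor in Z. Already a fixed point.
Sat(E[send U start]) = {s0, s1, s2, s4, s5, s7}

{s0, s1, s2, s4, s5, s7}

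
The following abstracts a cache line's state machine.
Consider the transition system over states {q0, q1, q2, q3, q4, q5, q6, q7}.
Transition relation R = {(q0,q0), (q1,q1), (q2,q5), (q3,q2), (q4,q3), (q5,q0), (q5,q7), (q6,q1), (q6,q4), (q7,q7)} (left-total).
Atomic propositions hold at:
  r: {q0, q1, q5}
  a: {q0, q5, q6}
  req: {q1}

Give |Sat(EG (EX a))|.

Sat(EX a) = {s : some successor in {q0, q5, q6}} = {q0, q2, q5}
EG (EX a): greatest fixpoint, start Z0 = {q0, q2, q5}, keep only states in Sat with some successor in Z. Already a fixed point.
Sat(EG (EX a)) = {q0, q2, q5}
|Sat(EG (EX a))| = |{q0, q2, q5}| = 3.

3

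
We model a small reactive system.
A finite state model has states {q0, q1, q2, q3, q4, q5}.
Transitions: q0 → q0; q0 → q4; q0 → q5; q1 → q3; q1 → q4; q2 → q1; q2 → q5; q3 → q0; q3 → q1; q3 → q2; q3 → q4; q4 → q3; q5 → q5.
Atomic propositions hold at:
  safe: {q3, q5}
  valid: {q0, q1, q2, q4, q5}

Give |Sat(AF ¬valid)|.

3

Sat(¬valid) = {q3}
AF ¬valid: least fixpoint, start Z0 = {q3}, add states with every successor in Z. Z1 = {q3, q4}; Z2 = {q1, q3, q4}; fixed.
Sat(AF ¬valid) = {q1, q3, q4}
|Sat(AF ¬valid)| = |{q1, q3, q4}| = 3.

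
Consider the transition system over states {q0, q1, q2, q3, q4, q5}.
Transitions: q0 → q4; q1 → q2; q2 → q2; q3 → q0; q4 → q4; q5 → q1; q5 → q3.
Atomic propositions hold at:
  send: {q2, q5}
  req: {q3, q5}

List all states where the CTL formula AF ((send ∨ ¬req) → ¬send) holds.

Sat(¬req) = {q0, q1, q2, q4}
Sat(send ∨ ¬req) = {q0, q1, q2, q4, q5}
Sat(¬send) = {q0, q1, q3, q4}
Sat((send ∨ ¬req) → ¬send) = {q0, q1, q3, q4}
AF ((send ∨ ¬req) → ¬send): least fixpoint, start Z0 = {q0, q1, q3, q4}, add states with every successor in Z. Z1 = {q0, q1, q3, q4, q5}; fixed.
Sat(AF ((send ∨ ¬req) → ¬send)) = {q0, q1, q3, q4, q5}

{q0, q1, q3, q4, q5}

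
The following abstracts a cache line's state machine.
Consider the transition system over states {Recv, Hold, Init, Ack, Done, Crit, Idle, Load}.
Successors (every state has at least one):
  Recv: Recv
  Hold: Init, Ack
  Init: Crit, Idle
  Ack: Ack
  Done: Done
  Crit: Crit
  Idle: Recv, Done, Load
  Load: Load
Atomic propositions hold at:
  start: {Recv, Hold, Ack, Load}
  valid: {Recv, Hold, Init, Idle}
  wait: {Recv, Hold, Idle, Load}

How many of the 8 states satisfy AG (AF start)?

AF start: least fixpoint, start Z0 = {Recv, Hold, Ack, Load}, add states with every successor in Z. Already a fixed point.
Sat(AF start) = {Recv, Hold, Ack, Load}
AG (AF start): greatest fixpoint, start Z0 = {Recv, Hold, Ack, Load}, keep only states in Sat with every successor in Z. Z1 = {Recv, Ack, Load}; fixed.
Sat(AG (AF start)) = {Recv, Ack, Load}
|Sat(AG (AF start))| = |{Recv, Ack, Load}| = 3.

3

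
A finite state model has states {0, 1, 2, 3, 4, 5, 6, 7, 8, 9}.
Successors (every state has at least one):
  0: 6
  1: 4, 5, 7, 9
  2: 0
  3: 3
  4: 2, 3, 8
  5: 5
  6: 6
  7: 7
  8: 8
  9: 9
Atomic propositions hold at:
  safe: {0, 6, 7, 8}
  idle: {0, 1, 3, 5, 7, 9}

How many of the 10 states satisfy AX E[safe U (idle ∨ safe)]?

8

Sat(idle ∨ safe) = {0, 1, 3, 5, 6, 7, 8, 9}
E[safe U (idle ∨ safe)]: least fixpoint, start Z0 = Sat((idle ∨ safe)) = {0, 1, 3, 5, 6, 7, 8, 9}, add states in Sat(safe) with some successor in Z. Already a fixed point.
Sat(E[safe U (idle ∨ safe)]) = {0, 1, 3, 5, 6, 7, 8, 9}
Sat(AX E[safe U (idle ∨ safe)]) = {s : every successor in {0, 1, 3, 5, 6, 7, 8, 9}} = {0, 2, 3, 5, 6, 7, 8, 9}
|Sat(AX E[safe U (idle ∨ safe)])| = |{0, 2, 3, 5, 6, 7, 8, 9}| = 8.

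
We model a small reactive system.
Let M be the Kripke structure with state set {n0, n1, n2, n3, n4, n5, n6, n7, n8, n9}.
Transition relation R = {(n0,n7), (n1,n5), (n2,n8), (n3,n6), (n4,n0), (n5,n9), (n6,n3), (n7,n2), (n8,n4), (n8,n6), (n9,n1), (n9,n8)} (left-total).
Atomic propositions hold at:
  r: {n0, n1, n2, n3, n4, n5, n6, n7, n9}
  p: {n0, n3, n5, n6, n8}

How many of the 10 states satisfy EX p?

Sat(EX p) = {s : some successor in {n0, n3, n5, n6, n8}} = {n1, n2, n3, n4, n6, n8, n9}
|Sat(EX p)| = |{n1, n2, n3, n4, n6, n8, n9}| = 7.

7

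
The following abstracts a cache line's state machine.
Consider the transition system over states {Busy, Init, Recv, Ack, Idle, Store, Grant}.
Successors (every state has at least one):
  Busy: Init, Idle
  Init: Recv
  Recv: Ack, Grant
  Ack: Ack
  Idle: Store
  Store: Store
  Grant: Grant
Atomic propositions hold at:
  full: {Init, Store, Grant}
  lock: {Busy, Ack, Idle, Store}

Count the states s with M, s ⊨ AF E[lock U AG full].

AG full: greatest fixpoint, start Z0 = {Init, Store, Grant}, keep only states in Sat with every successor in Z. Z1 = {Store, Grant}; fixed.
Sat(AG full) = {Store, Grant}
E[lock U AG full]: least fixpoint, start Z0 = Sat(AG full) = {Store, Grant}, add states in Sat(lock) with some successor in Z. Z1 = {Idle, Store, Grant}; Z2 = {Busy, Idle, Store, Grant}; fixed.
Sat(E[lock U AG full]) = {Busy, Idle, Store, Grant}
AF E[lock U AG full]: least fixpoint, start Z0 = {Busy, Idle, Store, Grant}, add states with every successor in Z. Already a fixed point.
Sat(AF E[lock U AG full]) = {Busy, Idle, Store, Grant}
|Sat(AF E[lock U AG full])| = |{Busy, Idle, Store, Grant}| = 4.

4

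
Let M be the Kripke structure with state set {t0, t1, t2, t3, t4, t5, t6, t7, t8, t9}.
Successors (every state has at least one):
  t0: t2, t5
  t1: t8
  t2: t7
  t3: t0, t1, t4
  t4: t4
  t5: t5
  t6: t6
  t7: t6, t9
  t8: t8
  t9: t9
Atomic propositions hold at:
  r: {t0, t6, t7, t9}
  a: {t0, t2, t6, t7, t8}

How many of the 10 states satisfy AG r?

AG r: greatest fixpoint, start Z0 = {t0, t6, t7, t9}, keep only states in Sat with every successor in Z. Z1 = {t6, t7, t9}; fixed.
Sat(AG r) = {t6, t7, t9}
|Sat(AG r)| = |{t6, t7, t9}| = 3.

3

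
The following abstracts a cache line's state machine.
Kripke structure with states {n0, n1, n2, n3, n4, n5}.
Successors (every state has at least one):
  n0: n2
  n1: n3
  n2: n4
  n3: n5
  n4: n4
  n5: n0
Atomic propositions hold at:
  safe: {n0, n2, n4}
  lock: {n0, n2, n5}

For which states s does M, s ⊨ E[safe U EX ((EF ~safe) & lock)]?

Sat(~safe) = {n1, n3, n5}
EF ~safe: least fixpoint, start Z0 = {n1, n3, n5}, add states with some successor in Z. Already a fixed point.
Sat(EF ~safe) = {n1, n3, n5}
Sat((EF ~safe) & lock) = {n5}
Sat(EX ((EF ~safe) & lock)) = {s : some successor in {n5}} = {n3}
E[safe U EX ((EF ~safe) & lock)]: least fixpoint, start Z0 = Sat(EX ((EF ~safe) & lock)) = {n3}, add states in Sat(safe) with some successor in Z. Already a fixed point.
Sat(E[safe U EX ((EF ~safe) & lock)]) = {n3}

{n3}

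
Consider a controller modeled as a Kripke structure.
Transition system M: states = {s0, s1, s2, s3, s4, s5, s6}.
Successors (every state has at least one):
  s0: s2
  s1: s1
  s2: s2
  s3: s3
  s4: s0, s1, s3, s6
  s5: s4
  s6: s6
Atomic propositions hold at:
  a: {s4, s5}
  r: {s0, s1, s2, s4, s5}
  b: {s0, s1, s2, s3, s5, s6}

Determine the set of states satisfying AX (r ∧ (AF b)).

{s0, s1, s2, s5}

AF b: least fixpoint, start Z0 = {s0, s1, s2, s3, s5, s6}, add states with every successor in Z. Z1 = {s0, s1, s2, s3, s4, s5, s6}; fixed.
Sat(AF b) = {s0, s1, s2, s3, s4, s5, s6}
Sat(r ∧ (AF b)) = {s0, s1, s2, s4, s5}
Sat(AX (r ∧ (AF b))) = {s : every successor in {s0, s1, s2, s4, s5}} = {s0, s1, s2, s5}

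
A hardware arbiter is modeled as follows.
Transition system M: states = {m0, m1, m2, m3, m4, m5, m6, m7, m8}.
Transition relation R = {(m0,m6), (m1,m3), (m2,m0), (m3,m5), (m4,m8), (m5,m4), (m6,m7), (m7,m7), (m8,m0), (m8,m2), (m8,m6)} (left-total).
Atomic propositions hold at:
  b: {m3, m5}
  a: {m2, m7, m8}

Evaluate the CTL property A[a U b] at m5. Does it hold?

Yes

A[a U b]: least fixpoint, start Z0 = Sat(b) = {m3, m5}, add states in Sat(a) with every successor in Z. Already a fixed point.
Sat(A[a U b]) = {m3, m5}
m5 ∈ Sat(A[a U b]) = {m3, m5}, so the formula holds at m5.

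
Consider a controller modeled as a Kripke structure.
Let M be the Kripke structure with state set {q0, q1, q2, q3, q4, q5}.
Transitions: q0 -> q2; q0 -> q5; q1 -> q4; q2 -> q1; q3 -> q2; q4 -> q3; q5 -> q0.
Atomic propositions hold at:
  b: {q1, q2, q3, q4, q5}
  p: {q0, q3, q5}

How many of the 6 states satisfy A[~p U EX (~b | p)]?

5

Sat(~p) = {q1, q2, q4}
Sat(~b) = {q0}
Sat(~b | p) = {q0, q3, q5}
Sat(EX (~b | p)) = {s : some successor in {q0, q3, q5}} = {q0, q4, q5}
A[~p U EX (~b | p)]: least fixpoint, start Z0 = Sat(EX (~b | p)) = {q0, q4, q5}, add states in Sat(~p) with every successor in Z. Z1 = {q0, q1, q4, q5}; Z2 = {q0, q1, q2, q4, q5}; fixed.
Sat(A[~p U EX (~b | p)]) = {q0, q1, q2, q4, q5}
|Sat(A[~p U EX (~b | p)])| = |{q0, q1, q2, q4, q5}| = 5.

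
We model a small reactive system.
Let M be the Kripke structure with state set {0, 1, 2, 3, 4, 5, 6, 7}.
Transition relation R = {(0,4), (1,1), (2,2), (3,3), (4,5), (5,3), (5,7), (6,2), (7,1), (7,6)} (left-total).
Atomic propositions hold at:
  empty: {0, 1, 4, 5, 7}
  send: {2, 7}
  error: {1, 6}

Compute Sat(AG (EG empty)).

EG empty: greatest fixpoint, start Z0 = {0, 1, 4, 5, 7}, keep only states in Sat with some successor in Z. Already a fixed point.
Sat(EG empty) = {0, 1, 4, 5, 7}
AG (EG empty): greatest fixpoint, start Z0 = {0, 1, 4, 5, 7}, keep only states in Sat with every successor in Z. Z1 = {0, 1, 4}; Z2 = {0, 1}; Z3 = {1}; fixed.
Sat(AG (EG empty)) = {1}

{1}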